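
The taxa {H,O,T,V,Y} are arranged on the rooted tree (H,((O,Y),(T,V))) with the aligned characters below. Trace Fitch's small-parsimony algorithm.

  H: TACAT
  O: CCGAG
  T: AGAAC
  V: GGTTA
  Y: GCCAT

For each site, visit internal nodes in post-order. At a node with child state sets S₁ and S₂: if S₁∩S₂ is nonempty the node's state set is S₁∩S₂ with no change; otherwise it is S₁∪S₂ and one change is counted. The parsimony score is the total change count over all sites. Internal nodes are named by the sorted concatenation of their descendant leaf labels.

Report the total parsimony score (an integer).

12

OY@0: {C} ∪ {G} = {C,G} (union, +1)
TV@0: {A} ∪ {G} = {A,G} (union, +1)
OTVY@0: {C,G} ∩ {A,G} = {G} (intersection, +0)
HOTVY@0: {T} ∪ {G} = {G,T} (union, +1)
OY@1: {C} ∩ {C} = {C} (intersection, +0)
TV@1: {G} ∩ {G} = {G} (intersection, +0)
OTVY@1: {C} ∪ {G} = {C,G} (union, +1)
HOTVY@1: {A} ∪ {C,G} = {A,C,G} (union, +1)
OY@2: {G} ∪ {C} = {C,G} (union, +1)
TV@2: {A} ∪ {T} = {A,T} (union, +1)
OTVY@2: {C,G} ∪ {A,T} = {A,C,G,T} (union, +1)
HOTVY@2: {C} ∩ {A,C,G,T} = {C} (intersection, +0)
OY@3: {A} ∩ {A} = {A} (intersection, +0)
TV@3: {A} ∪ {T} = {A,T} (union, +1)
OTVY@3: {A} ∩ {A,T} = {A} (intersection, +0)
HOTVY@3: {A} ∩ {A} = {A} (intersection, +0)
OY@4: {G} ∪ {T} = {G,T} (union, +1)
TV@4: {C} ∪ {A} = {A,C} (union, +1)
OTVY@4: {G,T} ∪ {A,C} = {A,C,G,T} (union, +1)
HOTVY@4: {T} ∩ {A,C,G,T} = {T} (intersection, +0)
per-site changes: [3, 2, 3, 1, 3]; total = 12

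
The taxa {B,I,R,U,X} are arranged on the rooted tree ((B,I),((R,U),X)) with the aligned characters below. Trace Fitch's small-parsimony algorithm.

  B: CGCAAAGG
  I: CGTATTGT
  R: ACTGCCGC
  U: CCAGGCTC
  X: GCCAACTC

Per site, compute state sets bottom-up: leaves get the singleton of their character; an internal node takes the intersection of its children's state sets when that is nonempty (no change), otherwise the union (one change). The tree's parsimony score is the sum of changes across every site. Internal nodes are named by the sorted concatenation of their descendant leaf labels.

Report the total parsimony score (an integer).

16

[col 0] BI: children B:{C}, I:{C} ∩→ {C}; cost 0
[col 0] RU: children R:{A}, U:{C} ∪→ {A,C}; cost 1
[col 0] RUX: children RU:{A,C}, X:{G} ∪→ {A,C,G}; cost 1
[col 0] BIRUX: children BI:{C}, RUX:{A,C,G} ∩→ {C}; cost 0
[col 1] BI: children B:{G}, I:{G} ∩→ {G}; cost 0
[col 1] RU: children R:{C}, U:{C} ∩→ {C}; cost 0
[col 1] RUX: children RU:{C}, X:{C} ∩→ {C}; cost 0
[col 1] BIRUX: children BI:{G}, RUX:{C} ∪→ {C,G}; cost 1
[col 2] BI: children B:{C}, I:{T} ∪→ {C,T}; cost 1
[col 2] RU: children R:{T}, U:{A} ∪→ {A,T}; cost 1
[col 2] RUX: children RU:{A,T}, X:{C} ∪→ {A,C,T}; cost 1
[col 2] BIRUX: children BI:{C,T}, RUX:{A,C,T} ∩→ {C,T}; cost 0
[col 3] BI: children B:{A}, I:{A} ∩→ {A}; cost 0
[col 3] RU: children R:{G}, U:{G} ∩→ {G}; cost 0
[col 3] RUX: children RU:{G}, X:{A} ∪→ {A,G}; cost 1
[col 3] BIRUX: children BI:{A}, RUX:{A,G} ∩→ {A}; cost 0
[col 4] BI: children B:{A}, I:{T} ∪→ {A,T}; cost 1
[col 4] RU: children R:{C}, U:{G} ∪→ {C,G}; cost 1
[col 4] RUX: children RU:{C,G}, X:{A} ∪→ {A,C,G}; cost 1
[col 4] BIRUX: children BI:{A,T}, RUX:{A,C,G} ∩→ {A}; cost 0
[col 5] BI: children B:{A}, I:{T} ∪→ {A,T}; cost 1
[col 5] RU: children R:{C}, U:{C} ∩→ {C}; cost 0
[col 5] RUX: children RU:{C}, X:{C} ∩→ {C}; cost 0
[col 5] BIRUX: children BI:{A,T}, RUX:{C} ∪→ {A,C,T}; cost 1
[col 6] BI: children B:{G}, I:{G} ∩→ {G}; cost 0
[col 6] RU: children R:{G}, U:{T} ∪→ {G,T}; cost 1
[col 6] RUX: children RU:{G,T}, X:{T} ∩→ {T}; cost 0
[col 6] BIRUX: children BI:{G}, RUX:{T} ∪→ {G,T}; cost 1
[col 7] BI: children B:{G}, I:{T} ∪→ {G,T}; cost 1
[col 7] RU: children R:{C}, U:{C} ∩→ {C}; cost 0
[col 7] RUX: children RU:{C}, X:{C} ∩→ {C}; cost 0
[col 7] BIRUX: children BI:{G,T}, RUX:{C} ∪→ {C,G,T}; cost 1
per-site changes: [2, 1, 3, 1, 3, 2, 2, 2]; total = 16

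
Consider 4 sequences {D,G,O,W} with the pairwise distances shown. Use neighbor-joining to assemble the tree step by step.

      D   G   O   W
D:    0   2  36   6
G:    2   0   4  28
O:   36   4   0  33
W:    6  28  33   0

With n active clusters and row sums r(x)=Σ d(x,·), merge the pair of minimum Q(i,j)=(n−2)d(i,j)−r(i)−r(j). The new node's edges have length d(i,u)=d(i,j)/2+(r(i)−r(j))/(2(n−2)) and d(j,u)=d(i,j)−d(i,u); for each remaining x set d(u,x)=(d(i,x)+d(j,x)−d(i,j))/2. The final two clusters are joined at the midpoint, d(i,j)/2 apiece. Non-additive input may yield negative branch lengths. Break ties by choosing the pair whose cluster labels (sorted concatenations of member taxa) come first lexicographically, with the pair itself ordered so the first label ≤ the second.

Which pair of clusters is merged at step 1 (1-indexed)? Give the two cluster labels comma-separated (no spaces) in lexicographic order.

iteration 1: select D,W (d=6, Q=-99); attach at lengths (-11/4, 35/4); label the merged cluster DW
  updated: d(DW,G)=12, d(DW,O)=63/2
iteration 2: select DW,G (d=12, Q=-95/2); attach at lengths (79/4, -31/4); label the merged cluster DGW
  updated: d(DGW,O)=47/4
iteration 3: select DGW,O (d=47/4); attach at lengths (47/8, 47/8); label the merged cluster DGOW
final tree: (((D:-11/4,W:35/4):79/4,G:-31/4):47/8,O:47/8)
total length: 119/4

D,W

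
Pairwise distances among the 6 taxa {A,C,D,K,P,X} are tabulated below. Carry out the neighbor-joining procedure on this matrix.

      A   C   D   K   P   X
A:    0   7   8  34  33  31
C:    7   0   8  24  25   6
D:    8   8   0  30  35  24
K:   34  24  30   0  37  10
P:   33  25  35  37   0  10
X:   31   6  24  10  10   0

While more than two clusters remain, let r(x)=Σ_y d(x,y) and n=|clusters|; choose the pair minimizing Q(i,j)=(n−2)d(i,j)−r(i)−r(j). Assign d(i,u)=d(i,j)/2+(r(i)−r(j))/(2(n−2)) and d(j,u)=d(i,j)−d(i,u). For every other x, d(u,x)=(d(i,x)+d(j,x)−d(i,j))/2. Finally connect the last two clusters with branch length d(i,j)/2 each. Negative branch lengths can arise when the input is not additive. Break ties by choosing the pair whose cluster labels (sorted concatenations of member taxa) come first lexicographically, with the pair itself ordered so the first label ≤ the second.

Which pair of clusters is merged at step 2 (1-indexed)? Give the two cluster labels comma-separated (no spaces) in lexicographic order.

AD,C

iteration 1: select A,D (d=8, Q=-186); attach at lengths (5, 3); label the merged cluster AD
  updated: d(AD,C)=7/2, d(AD,K)=28, d(AD,P)=30, d(AD,X)=47/2
iteration 2: select AD,C (d=7/2, Q=-133); attach at lengths (37/6, -8/3); label the merged cluster ACD
  updated: d(ACD,K)=97/4, d(ACD,P)=103/4, d(ACD,X)=13
iteration 3: select ACD,K (d=97/4, Q=-343/4); attach at lengths (161/16, 227/16); label the merged cluster ACDK
  updated: d(ACDK,P)=77/4, d(ACDK,X)=-5/8
iteration 4: select ACDK,P (d=77/4, Q=-229/8); attach at lengths (69/16, 239/16); label the merged cluster ACDKP
  updated: d(ACDKP,X)=-79/16
iteration 5: select ACDKP,X (d=-79/16); attach at lengths (-79/32, -79/32); label the merged cluster ACDKPX
final tree: (((((A:5,D:3):37/6,C:-8/3):161/16,K:227/16):69/16,P:239/16):-79/32,X:-79/32)
total length: 801/16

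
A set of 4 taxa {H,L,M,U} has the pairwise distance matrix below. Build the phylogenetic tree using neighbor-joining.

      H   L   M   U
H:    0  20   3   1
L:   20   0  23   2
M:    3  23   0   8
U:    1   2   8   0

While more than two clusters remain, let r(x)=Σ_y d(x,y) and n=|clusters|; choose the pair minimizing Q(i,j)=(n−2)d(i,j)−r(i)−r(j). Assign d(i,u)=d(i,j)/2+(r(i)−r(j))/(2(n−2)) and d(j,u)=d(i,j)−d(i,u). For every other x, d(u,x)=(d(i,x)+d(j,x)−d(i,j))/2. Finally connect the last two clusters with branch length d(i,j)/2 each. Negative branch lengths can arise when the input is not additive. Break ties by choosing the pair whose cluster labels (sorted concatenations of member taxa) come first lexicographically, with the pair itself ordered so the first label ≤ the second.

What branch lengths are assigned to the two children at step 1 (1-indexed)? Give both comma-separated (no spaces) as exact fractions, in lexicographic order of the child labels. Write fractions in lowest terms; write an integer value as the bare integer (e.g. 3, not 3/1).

-1,4

step 1: merge (H,M) at d=3, Q=-52; branch lengths H→-1, M→4; new cluster HM
  updated: d(HM,L)=20, d(HM,U)=3
step 2: merge (HM,L) at d=20, Q=-25; branch lengths HM→21/2, L→19/2; new cluster HLM
  updated: d(HLM,U)=-15/2
step 3: merge (HLM,U) at d=-15/2; branch lengths HLM→-15/4, U→-15/4; new cluster HLMU
final tree: (((H:-1,M:4):21/2,L:19/2):-15/4,U:-15/4)
total length: 31/2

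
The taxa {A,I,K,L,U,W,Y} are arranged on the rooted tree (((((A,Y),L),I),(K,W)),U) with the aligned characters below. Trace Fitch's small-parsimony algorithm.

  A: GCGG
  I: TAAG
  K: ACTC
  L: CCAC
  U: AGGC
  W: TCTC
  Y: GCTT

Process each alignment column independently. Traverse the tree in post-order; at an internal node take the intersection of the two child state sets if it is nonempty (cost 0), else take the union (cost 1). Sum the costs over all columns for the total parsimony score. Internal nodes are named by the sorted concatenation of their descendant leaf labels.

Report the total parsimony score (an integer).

site 0, node AY: A={G} ∩ Y={G} → {G} (+0)
site 0, node ALY: AY={G} ∪ L={C} → {C,G} (+1)
site 0, node AILY: ALY={C,G} ∪ I={T} → {C,G,T} (+1)
site 0, node KW: K={A} ∪ W={T} → {A,T} (+1)
site 0, node AIKLWY: AILY={C,G,T} ∩ KW={A,T} → {T} (+0)
site 0, node AIKLUWY: AIKLWY={T} ∪ U={A} → {A,T} (+1)
site 1, node AY: A={C} ∩ Y={C} → {C} (+0)
site 1, node ALY: AY={C} ∩ L={C} → {C} (+0)
site 1, node AILY: ALY={C} ∪ I={A} → {A,C} (+1)
site 1, node KW: K={C} ∩ W={C} → {C} (+0)
site 1, node AIKLWY: AILY={A,C} ∩ KW={C} → {C} (+0)
site 1, node AIKLUWY: AIKLWY={C} ∪ U={G} → {C,G} (+1)
site 2, node AY: A={G} ∪ Y={T} → {G,T} (+1)
site 2, node ALY: AY={G,T} ∪ L={A} → {A,G,T} (+1)
site 2, node AILY: ALY={A,G,T} ∩ I={A} → {A} (+0)
site 2, node KW: K={T} ∩ W={T} → {T} (+0)
site 2, node AIKLWY: AILY={A} ∪ KW={T} → {A,T} (+1)
site 2, node AIKLUWY: AIKLWY={A,T} ∪ U={G} → {A,G,T} (+1)
site 3, node AY: A={G} ∪ Y={T} → {G,T} (+1)
site 3, node ALY: AY={G,T} ∪ L={C} → {C,G,T} (+1)
site 3, node AILY: ALY={C,G,T} ∩ I={G} → {G} (+0)
site 3, node KW: K={C} ∩ W={C} → {C} (+0)
site 3, node AIKLWY: AILY={G} ∪ KW={C} → {C,G} (+1)
site 3, node AIKLUWY: AIKLWY={C,G} ∩ U={C} → {C} (+0)
per-site changes: [4, 2, 4, 3]; total = 13

13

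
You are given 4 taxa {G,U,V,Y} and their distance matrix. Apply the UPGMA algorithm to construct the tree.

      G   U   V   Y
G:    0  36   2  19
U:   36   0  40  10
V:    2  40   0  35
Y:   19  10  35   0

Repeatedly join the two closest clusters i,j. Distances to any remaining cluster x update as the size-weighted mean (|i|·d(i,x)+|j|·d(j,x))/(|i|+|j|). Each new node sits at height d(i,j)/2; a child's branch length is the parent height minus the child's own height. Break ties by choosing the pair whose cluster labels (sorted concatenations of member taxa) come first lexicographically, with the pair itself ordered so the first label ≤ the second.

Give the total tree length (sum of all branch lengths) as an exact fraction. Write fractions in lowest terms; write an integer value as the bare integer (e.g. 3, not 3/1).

77/2

1. join G+V (d=2) ⇒ GV; edges |G|=1, |V|=1
  updated: d(GV,U)=38, d(GV,Y)=27
2. join U+Y (d=10) ⇒ UY; edges |U|=5, |Y|=5
  updated: d(GV,UY)=65/2
3. join GV+UY (d=65/2) ⇒ GUVY; edges |GV|=61/4, |UY|=45/4
final tree: ((G:1,V:1):61/4,(U:5,Y:5):45/4)
total length: 77/2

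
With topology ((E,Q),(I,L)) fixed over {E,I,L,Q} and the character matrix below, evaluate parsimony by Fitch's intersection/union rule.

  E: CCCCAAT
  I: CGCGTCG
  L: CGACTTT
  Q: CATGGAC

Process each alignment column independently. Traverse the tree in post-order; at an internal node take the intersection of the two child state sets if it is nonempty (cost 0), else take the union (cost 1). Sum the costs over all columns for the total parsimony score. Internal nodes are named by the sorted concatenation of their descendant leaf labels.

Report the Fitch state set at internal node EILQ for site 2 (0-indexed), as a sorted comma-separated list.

C

[col 0] EQ: children E:{C}, Q:{C} ∩→ {C}; cost 0
[col 0] IL: children I:{C}, L:{C} ∩→ {C}; cost 0
[col 0] EILQ: children EQ:{C}, IL:{C} ∩→ {C}; cost 0
[col 1] EQ: children E:{C}, Q:{A} ∪→ {A,C}; cost 1
[col 1] IL: children I:{G}, L:{G} ∩→ {G}; cost 0
[col 1] EILQ: children EQ:{A,C}, IL:{G} ∪→ {A,C,G}; cost 1
[col 2] EQ: children E:{C}, Q:{T} ∪→ {C,T}; cost 1
[col 2] IL: children I:{C}, L:{A} ∪→ {A,C}; cost 1
[col 2] EILQ: children EQ:{C,T}, IL:{A,C} ∩→ {C}; cost 0
[col 3] EQ: children E:{C}, Q:{G} ∪→ {C,G}; cost 1
[col 3] IL: children I:{G}, L:{C} ∪→ {C,G}; cost 1
[col 3] EILQ: children EQ:{C,G}, IL:{C,G} ∩→ {C,G}; cost 0
[col 4] EQ: children E:{A}, Q:{G} ∪→ {A,G}; cost 1
[col 4] IL: children I:{T}, L:{T} ∩→ {T}; cost 0
[col 4] EILQ: children EQ:{A,G}, IL:{T} ∪→ {A,G,T}; cost 1
[col 5] EQ: children E:{A}, Q:{A} ∩→ {A}; cost 0
[col 5] IL: children I:{C}, L:{T} ∪→ {C,T}; cost 1
[col 5] EILQ: children EQ:{A}, IL:{C,T} ∪→ {A,C,T}; cost 1
[col 6] EQ: children E:{T}, Q:{C} ∪→ {C,T}; cost 1
[col 6] IL: children I:{G}, L:{T} ∪→ {G,T}; cost 1
[col 6] EILQ: children EQ:{C,T}, IL:{G,T} ∩→ {T}; cost 0
per-site changes: [0, 2, 2, 2, 2, 2, 2]; total = 12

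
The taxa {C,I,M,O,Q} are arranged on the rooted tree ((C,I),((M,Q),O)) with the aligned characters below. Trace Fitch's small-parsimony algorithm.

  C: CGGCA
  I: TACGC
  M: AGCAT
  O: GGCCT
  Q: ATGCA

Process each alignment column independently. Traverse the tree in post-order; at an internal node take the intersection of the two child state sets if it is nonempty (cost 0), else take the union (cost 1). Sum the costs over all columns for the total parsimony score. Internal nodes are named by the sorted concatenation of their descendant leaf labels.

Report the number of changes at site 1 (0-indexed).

[col 0] CI: children C:{C}, I:{T} ∪→ {C,T}; cost 1
[col 0] MQ: children M:{A}, Q:{A} ∩→ {A}; cost 0
[col 0] MOQ: children MQ:{A}, O:{G} ∪→ {A,G}; cost 1
[col 0] CIMOQ: children CI:{C,T}, MOQ:{A,G} ∪→ {A,C,G,T}; cost 1
[col 1] CI: children C:{G}, I:{A} ∪→ {A,G}; cost 1
[col 1] MQ: children M:{G}, Q:{T} ∪→ {G,T}; cost 1
[col 1] MOQ: children MQ:{G,T}, O:{G} ∩→ {G}; cost 0
[col 1] CIMOQ: children CI:{A,G}, MOQ:{G} ∩→ {G}; cost 0
[col 2] CI: children C:{G}, I:{C} ∪→ {C,G}; cost 1
[col 2] MQ: children M:{C}, Q:{G} ∪→ {C,G}; cost 1
[col 2] MOQ: children MQ:{C,G}, O:{C} ∩→ {C}; cost 0
[col 2] CIMOQ: children CI:{C,G}, MOQ:{C} ∩→ {C}; cost 0
[col 3] CI: children C:{C}, I:{G} ∪→ {C,G}; cost 1
[col 3] MQ: children M:{A}, Q:{C} ∪→ {A,C}; cost 1
[col 3] MOQ: children MQ:{A,C}, O:{C} ∩→ {C}; cost 0
[col 3] CIMOQ: children CI:{C,G}, MOQ:{C} ∩→ {C}; cost 0
[col 4] CI: children C:{A}, I:{C} ∪→ {A,C}; cost 1
[col 4] MQ: children M:{T}, Q:{A} ∪→ {A,T}; cost 1
[col 4] MOQ: children MQ:{A,T}, O:{T} ∩→ {T}; cost 0
[col 4] CIMOQ: children CI:{A,C}, MOQ:{T} ∪→ {A,C,T}; cost 1
per-site changes: [3, 2, 2, 2, 3]; total = 12

2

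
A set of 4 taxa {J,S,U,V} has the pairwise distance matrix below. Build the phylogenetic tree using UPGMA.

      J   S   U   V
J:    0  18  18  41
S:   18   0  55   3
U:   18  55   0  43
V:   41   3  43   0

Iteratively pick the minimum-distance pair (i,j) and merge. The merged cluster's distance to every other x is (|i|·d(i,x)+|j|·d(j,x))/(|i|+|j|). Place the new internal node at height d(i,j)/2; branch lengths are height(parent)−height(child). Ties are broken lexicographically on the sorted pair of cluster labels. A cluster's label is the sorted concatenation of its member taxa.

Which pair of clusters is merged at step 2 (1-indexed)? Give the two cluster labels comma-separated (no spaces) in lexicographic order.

J,U

iteration 1: select S,V (d=3); attach at lengths (3/2, 3/2); label the merged cluster SV
  updated: d(J,SV)=59/2, d(SV,U)=49
iteration 2: select J,U (d=18); attach at lengths (9, 9); label the merged cluster JU
  updated: d(JU,SV)=157/4
iteration 3: select JU,SV (d=157/4); attach at lengths (85/8, 145/8); label the merged cluster JSUV
final tree: ((J:9,U:9):85/8,(S:3/2,V:3/2):145/8)
total length: 199/4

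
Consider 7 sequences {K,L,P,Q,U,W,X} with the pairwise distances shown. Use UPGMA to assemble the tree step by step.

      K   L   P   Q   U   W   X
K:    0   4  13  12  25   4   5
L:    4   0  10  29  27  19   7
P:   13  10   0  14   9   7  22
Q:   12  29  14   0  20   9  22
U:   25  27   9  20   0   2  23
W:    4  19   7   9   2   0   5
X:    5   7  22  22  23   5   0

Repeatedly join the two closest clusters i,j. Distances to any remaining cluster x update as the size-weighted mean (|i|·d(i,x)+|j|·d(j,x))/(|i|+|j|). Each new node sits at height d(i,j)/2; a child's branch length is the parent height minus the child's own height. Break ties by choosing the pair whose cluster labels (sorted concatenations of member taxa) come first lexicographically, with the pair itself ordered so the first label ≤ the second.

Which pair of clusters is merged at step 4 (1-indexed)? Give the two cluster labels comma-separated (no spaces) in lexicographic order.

P,UW

iteration 1: select U,W (d=2); attach at lengths (1, 1); label the merged cluster UW
  updated: d(K,UW)=29/2, d(L,UW)=23, d(P,UW)=8, d(Q,UW)=29/2, d(UW,X)=14
iteration 2: select K,L (d=4); attach at lengths (2, 2); label the merged cluster KL
  updated: d(KL,P)=23/2, d(KL,Q)=41/2, d(KL,UW)=75/4, d(KL,X)=6
iteration 3: select KL,X (d=6); attach at lengths (1, 3); label the merged cluster KLX
  updated: d(KLX,P)=15, d(KLX,Q)=21, d(KLX,UW)=103/6
iteration 4: select P,UW (d=8); attach at lengths (4, 3); label the merged cluster PUW
  updated: d(KLX,PUW)=148/9, d(PUW,Q)=43/3
iteration 5: select PUW,Q (d=43/3); attach at lengths (19/6, 43/6); label the merged cluster PQUW
  updated: d(KLX,PQUW)=211/12
iteration 6: select KLX,PQUW (d=211/12); attach at lengths (139/24, 13/8); label the merged cluster KLPQUWX
final tree: (((K:2,L:2):1,X:3):139/24,((P:4,(U:1,W:1):3):19/6,Q:43/6):13/8)
total length: 139/4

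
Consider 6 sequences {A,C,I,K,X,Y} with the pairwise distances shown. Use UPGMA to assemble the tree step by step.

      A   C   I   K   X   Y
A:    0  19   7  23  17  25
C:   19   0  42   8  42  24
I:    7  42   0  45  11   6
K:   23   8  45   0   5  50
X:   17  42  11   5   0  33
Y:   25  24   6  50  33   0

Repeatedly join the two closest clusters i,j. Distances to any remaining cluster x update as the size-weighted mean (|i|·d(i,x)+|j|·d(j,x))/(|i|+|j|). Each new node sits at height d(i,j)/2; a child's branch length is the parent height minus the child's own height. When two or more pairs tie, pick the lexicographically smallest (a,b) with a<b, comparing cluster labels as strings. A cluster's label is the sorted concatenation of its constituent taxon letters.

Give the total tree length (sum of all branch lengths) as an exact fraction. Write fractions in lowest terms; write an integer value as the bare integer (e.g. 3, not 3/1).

iteration 1: select K,X (d=5); attach at lengths (5/2, 5/2); label the merged cluster KX
  updated: d(A,KX)=20, d(C,KX)=25, d(I,KX)=28, d(KX,Y)=83/2
iteration 2: select I,Y (d=6); attach at lengths (3, 3); label the merged cluster IY
  updated: d(A,IY)=16, d(C,IY)=33, d(IY,KX)=139/4
iteration 3: select A,IY (d=16); attach at lengths (8, 5); label the merged cluster AIY
  updated: d(AIY,C)=85/3, d(AIY,KX)=179/6
iteration 4: select C,KX (d=25); attach at lengths (25/2, 10); label the merged cluster CKX
  updated: d(AIY,CKX)=88/3
iteration 5: select AIY,CKX (d=88/3); attach at lengths (20/3, 13/6); label the merged cluster ACIKXY
final tree: ((A:8,(I:3,Y:3):5):20/3,(C:25/2,(K:5/2,X:5/2):10):13/6)
total length: 166/3

166/3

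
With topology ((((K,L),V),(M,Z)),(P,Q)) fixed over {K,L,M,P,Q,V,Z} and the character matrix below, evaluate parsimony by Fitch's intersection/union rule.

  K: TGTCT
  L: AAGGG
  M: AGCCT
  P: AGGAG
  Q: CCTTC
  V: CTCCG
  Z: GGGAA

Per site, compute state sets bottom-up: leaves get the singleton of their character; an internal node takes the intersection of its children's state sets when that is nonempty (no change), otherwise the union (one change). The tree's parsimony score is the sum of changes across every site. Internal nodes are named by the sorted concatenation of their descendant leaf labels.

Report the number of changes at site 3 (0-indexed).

KL@0: {T} ∪ {A} = {A,T} (union, +1)
KLV@0: {A,T} ∪ {C} = {A,C,T} (union, +1)
MZ@0: {A} ∪ {G} = {A,G} (union, +1)
KLMVZ@0: {A,C,T} ∩ {A,G} = {A} (intersection, +0)
PQ@0: {A} ∪ {C} = {A,C} (union, +1)
KLMPQVZ@0: {A} ∩ {A,C} = {A} (intersection, +0)
KL@1: {G} ∪ {A} = {A,G} (union, +1)
KLV@1: {A,G} ∪ {T} = {A,G,T} (union, +1)
MZ@1: {G} ∩ {G} = {G} (intersection, +0)
KLMVZ@1: {A,G,T} ∩ {G} = {G} (intersection, +0)
PQ@1: {G} ∪ {C} = {C,G} (union, +1)
KLMPQVZ@1: {G} ∩ {C,G} = {G} (intersection, +0)
KL@2: {T} ∪ {G} = {G,T} (union, +1)
KLV@2: {G,T} ∪ {C} = {C,G,T} (union, +1)
MZ@2: {C} ∪ {G} = {C,G} (union, +1)
KLMVZ@2: {C,G,T} ∩ {C,G} = {C,G} (intersection, +0)
PQ@2: {G} ∪ {T} = {G,T} (union, +1)
KLMPQVZ@2: {C,G} ∩ {G,T} = {G} (intersection, +0)
KL@3: {C} ∪ {G} = {C,G} (union, +1)
KLV@3: {C,G} ∩ {C} = {C} (intersection, +0)
MZ@3: {C} ∪ {A} = {A,C} (union, +1)
KLMVZ@3: {C} ∩ {A,C} = {C} (intersection, +0)
PQ@3: {A} ∪ {T} = {A,T} (union, +1)
KLMPQVZ@3: {C} ∪ {A,T} = {A,C,T} (union, +1)
KL@4: {T} ∪ {G} = {G,T} (union, +1)
KLV@4: {G,T} ∩ {G} = {G} (intersection, +0)
MZ@4: {T} ∪ {A} = {A,T} (union, +1)
KLMVZ@4: {G} ∪ {A,T} = {A,G,T} (union, +1)
PQ@4: {G} ∪ {C} = {C,G} (union, +1)
KLMPQVZ@4: {A,G,T} ∩ {C,G} = {G} (intersection, +0)
per-site changes: [4, 3, 4, 4, 4]; total = 19

4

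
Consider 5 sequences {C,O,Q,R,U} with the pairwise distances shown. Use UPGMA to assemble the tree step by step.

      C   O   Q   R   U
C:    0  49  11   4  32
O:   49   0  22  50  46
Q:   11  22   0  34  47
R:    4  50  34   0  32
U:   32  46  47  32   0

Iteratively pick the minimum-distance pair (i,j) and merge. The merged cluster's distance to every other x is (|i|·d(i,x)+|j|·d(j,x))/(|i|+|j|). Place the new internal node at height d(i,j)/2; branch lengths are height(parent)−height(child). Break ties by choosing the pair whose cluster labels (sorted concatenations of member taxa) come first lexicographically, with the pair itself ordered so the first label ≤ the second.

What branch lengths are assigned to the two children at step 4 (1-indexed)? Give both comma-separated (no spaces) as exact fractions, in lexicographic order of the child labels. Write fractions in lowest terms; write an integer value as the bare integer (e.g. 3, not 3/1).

15/4,35/4

step 1: merge (C,R) at d=4; branch lengths C→2, R→2; new cluster CR
  updated: d(CR,O)=99/2, d(CR,Q)=45/2, d(CR,U)=32
step 2: merge (O,Q) at d=22; branch lengths O→11, Q→11; new cluster OQ
  updated: d(CR,OQ)=36, d(OQ,U)=93/2
step 3: merge (CR,U) at d=32; branch lengths CR→14, U→16; new cluster CRU
  updated: d(CRU,OQ)=79/2
step 4: merge (CRU,OQ) at d=79/2; branch lengths CRU→15/4, OQ→35/4; new cluster COQRU
final tree: (((C:2,R:2):14,U:16):15/4,(O:11,Q:11):35/4)
total length: 137/2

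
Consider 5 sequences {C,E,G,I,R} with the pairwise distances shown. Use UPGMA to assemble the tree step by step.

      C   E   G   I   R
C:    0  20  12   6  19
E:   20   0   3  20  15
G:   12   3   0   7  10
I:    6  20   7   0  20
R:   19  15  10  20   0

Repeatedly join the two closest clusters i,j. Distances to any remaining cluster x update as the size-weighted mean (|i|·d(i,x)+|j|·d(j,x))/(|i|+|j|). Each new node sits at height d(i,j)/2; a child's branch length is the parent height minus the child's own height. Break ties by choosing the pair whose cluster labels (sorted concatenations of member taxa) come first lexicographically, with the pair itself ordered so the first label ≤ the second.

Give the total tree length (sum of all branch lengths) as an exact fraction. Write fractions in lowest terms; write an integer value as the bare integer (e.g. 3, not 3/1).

1. join E+G (d=3) ⇒ EG; edges |E|=3/2, |G|=3/2
  updated: d(C,EG)=16, d(EG,I)=27/2, d(EG,R)=25/2
2. join C+I (d=6) ⇒ CI; edges |C|=3, |I|=3
  updated: d(CI,EG)=59/4, d(CI,R)=39/2
3. join EG+R (d=25/2) ⇒ EGR; edges |EG|=19/4, |R|=25/4
  updated: d(CI,EGR)=49/3
4. join CI+EGR (d=49/3) ⇒ CEGIR; edges |CI|=31/6, |EGR|=23/12
final tree: ((C:3,I:3):31/6,((E:3/2,G:3/2):19/4,R:25/4):23/12)
total length: 325/12

325/12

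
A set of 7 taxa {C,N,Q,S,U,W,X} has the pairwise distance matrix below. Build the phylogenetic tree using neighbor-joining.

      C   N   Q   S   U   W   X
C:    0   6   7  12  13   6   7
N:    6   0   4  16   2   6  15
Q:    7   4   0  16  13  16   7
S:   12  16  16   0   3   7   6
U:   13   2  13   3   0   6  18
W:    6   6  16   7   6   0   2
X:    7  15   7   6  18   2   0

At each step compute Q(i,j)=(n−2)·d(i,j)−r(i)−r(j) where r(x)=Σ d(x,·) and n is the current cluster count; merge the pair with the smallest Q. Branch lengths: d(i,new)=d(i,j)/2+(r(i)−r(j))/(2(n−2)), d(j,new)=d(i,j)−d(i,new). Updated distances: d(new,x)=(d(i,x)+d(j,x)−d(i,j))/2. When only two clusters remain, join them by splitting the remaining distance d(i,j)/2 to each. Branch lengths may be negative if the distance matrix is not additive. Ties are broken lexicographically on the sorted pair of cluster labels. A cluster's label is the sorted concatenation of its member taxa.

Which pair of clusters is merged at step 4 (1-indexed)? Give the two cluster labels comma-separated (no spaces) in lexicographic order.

CNQ,SU

step 1: merge (S,U) at d=3, Q=-100; branch lengths S→2, U→1; new cluster SU
  updated: d(C,SU)=11, d(N,SU)=15/2, d(Q,SU)=13, d(SU,W)=5, d(SU,X)=21/2
step 2: merge (N,Q) at d=4, Q=-139/2; branch lengths N→15/16, Q→49/16; new cluster NQ
  updated: d(C,NQ)=9/2, d(NQ,SU)=33/4, d(NQ,W)=9, d(NQ,X)=9
step 3: merge (C,NQ) at d=9/2, Q=-183/4; branch lengths C→15/8, NQ→21/8; new cluster CNQ
  updated: d(CNQ,SU)=59/8, d(CNQ,W)=21/4, d(CNQ,X)=23/4
step 4: merge (CNQ,SU) at d=59/8, Q=-53/2; branch lengths CNQ→41/16, SU→77/16; new cluster CNQSU
  updated: d(CNQSU,W)=23/16, d(CNQSU,X)=71/16
step 5: merge (CNQSU,W) at d=23/16, Q=-63/8; branch lengths CNQSU→31/16, W→-1/2; new cluster CNQSUW
  updated: d(CNQSUW,X)=5/2
step 6: merge (CNQSUW,X) at d=5/2; branch lengths CNQSUW→5/4, X→5/4; new cluster CNQSUWX
final tree: ((((C:15/8,(N:15/16,Q:49/16):21/8):41/16,(S:2,U:1):77/16):31/16,W:-1/2):5/4,X:5/4)
total length: 365/16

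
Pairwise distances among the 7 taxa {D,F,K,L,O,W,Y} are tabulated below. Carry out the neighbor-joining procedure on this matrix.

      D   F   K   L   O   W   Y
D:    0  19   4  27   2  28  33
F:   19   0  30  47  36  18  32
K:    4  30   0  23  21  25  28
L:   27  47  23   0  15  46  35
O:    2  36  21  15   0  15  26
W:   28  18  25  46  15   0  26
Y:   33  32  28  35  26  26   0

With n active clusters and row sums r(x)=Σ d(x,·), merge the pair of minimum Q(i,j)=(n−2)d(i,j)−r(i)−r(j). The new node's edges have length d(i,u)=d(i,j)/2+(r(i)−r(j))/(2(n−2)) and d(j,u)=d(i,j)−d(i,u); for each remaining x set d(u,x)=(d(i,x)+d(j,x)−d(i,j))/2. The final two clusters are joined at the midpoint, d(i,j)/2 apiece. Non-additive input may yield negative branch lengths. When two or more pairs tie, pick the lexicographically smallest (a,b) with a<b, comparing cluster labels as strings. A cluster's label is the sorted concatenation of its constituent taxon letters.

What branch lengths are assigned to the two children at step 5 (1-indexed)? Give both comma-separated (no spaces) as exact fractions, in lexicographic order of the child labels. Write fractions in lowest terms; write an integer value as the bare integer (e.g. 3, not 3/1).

17/4,117/8

iteration 1: select F,W (d=18, Q=-250); attach at lengths (57/5, 33/5); label the merged cluster FW
  updated: d(D,FW)=29/2, d(FW,K)=37/2, d(FW,L)=75/2, d(FW,O)=33/2, d(FW,Y)=20
iteration 2: select FW,Y (d=20, Q=-169); attach at lengths (45/8, 115/8); label the merged cluster FWY
  updated: d(D,FWY)=55/4, d(FWY,K)=53/4, d(FWY,L)=105/4, d(FWY,O)=45/4
iteration 3: select D,K (d=4, Q=-96); attach at lengths (-5/12, 53/12); label the merged cluster DK
  updated: d(DK,FWY)=23/2, d(DK,L)=23, d(DK,O)=19/2
iteration 4: select DK,FWY (d=23/2, Q=-70); attach at lengths (9/2, 7); label the merged cluster DFKWY
  updated: d(DFKWY,L)=151/8, d(DFKWY,O)=37/8
iteration 5: select DFKWY,L (d=151/8, Q=-77/2); attach at lengths (17/4, 117/8); label the merged cluster DFKLWY
  updated: d(DFKLWY,O)=3/8
iteration 6: select DFKLWY,O (d=3/8); attach at lengths (3/16, 3/16); label the merged cluster DFKLOWY
final tree: ((((D:-5/12,K:53/12):9/2,((F:57/5,W:33/5):45/8,Y:115/8):7):17/4,L:117/8):3/16,O:3/16)
total length: 291/4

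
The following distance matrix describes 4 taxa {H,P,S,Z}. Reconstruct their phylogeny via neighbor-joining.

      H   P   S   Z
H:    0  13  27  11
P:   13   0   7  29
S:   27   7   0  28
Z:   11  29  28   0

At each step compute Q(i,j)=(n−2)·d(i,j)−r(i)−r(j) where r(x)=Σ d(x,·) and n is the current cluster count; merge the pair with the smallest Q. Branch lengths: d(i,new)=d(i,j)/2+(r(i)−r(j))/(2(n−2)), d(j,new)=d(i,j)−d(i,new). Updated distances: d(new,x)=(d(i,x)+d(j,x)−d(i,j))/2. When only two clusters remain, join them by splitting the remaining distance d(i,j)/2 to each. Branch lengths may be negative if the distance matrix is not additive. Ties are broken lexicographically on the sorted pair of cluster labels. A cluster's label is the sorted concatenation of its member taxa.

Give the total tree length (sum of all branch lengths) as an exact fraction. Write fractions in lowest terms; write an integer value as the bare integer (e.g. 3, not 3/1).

1. join H+Z (d=11, Q=-97) ⇒ HZ; edges |H|=5/4, |Z|=39/4
  updated: d(HZ,P)=31/2, d(HZ,S)=22
2. join HZ+P (d=31/2, Q=-89/2) ⇒ HPZ; edges |HZ|=61/4, |P|=1/4
  updated: d(HPZ,S)=27/4
3. join HPZ+S (d=27/4) ⇒ HPSZ; edges |HPZ|=27/8, |S|=27/8
final tree: (((H:5/4,Z:39/4):61/4,P:1/4):27/8,S:27/8)
total length: 133/4

133/4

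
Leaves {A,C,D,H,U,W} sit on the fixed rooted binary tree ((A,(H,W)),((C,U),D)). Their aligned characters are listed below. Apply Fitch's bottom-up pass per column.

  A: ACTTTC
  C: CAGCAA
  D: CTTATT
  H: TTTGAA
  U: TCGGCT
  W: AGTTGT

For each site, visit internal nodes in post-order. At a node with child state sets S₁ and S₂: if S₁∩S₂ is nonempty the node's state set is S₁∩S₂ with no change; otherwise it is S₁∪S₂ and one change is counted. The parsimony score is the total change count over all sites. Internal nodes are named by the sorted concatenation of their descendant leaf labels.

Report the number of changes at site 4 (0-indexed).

site 0, node HW: H={T} ∪ W={A} → {A,T} (+1)
site 0, node AHW: A={A} ∩ HW={A,T} → {A} (+0)
site 0, node CU: C={C} ∪ U={T} → {C,T} (+1)
site 0, node CDU: CU={C,T} ∩ D={C} → {C} (+0)
site 0, node ACDHUW: AHW={A} ∪ CDU={C} → {A,C} (+1)
site 1, node HW: H={T} ∪ W={G} → {G,T} (+1)
site 1, node AHW: A={C} ∪ HW={G,T} → {C,G,T} (+1)
site 1, node CU: C={A} ∪ U={C} → {A,C} (+1)
site 1, node CDU: CU={A,C} ∪ D={T} → {A,C,T} (+1)
site 1, node ACDHUW: AHW={C,G,T} ∩ CDU={A,C,T} → {C,T} (+0)
site 2, node HW: H={T} ∩ W={T} → {T} (+0)
site 2, node AHW: A={T} ∩ HW={T} → {T} (+0)
site 2, node CU: C={G} ∩ U={G} → {G} (+0)
site 2, node CDU: CU={G} ∪ D={T} → {G,T} (+1)
site 2, node ACDHUW: AHW={T} ∩ CDU={G,T} → {T} (+0)
site 3, node HW: H={G} ∪ W={T} → {G,T} (+1)
site 3, node AHW: A={T} ∩ HW={G,T} → {T} (+0)
site 3, node CU: C={C} ∪ U={G} → {C,G} (+1)
site 3, node CDU: CU={C,G} ∪ D={A} → {A,C,G} (+1)
site 3, node ACDHUW: AHW={T} ∪ CDU={A,C,G} → {A,C,G,T} (+1)
site 4, node HW: H={A} ∪ W={G} → {A,G} (+1)
site 4, node AHW: A={T} ∪ HW={A,G} → {A,G,T} (+1)
site 4, node CU: C={A} ∪ U={C} → {A,C} (+1)
site 4, node CDU: CU={A,C} ∪ D={T} → {A,C,T} (+1)
site 4, node ACDHUW: AHW={A,G,T} ∩ CDU={A,C,T} → {A,T} (+0)
site 5, node HW: H={A} ∪ W={T} → {A,T} (+1)
site 5, node AHW: A={C} ∪ HW={A,T} → {A,C,T} (+1)
site 5, node CU: C={A} ∪ U={T} → {A,T} (+1)
site 5, node CDU: CU={A,T} ∩ D={T} → {T} (+0)
site 5, node ACDHUW: AHW={A,C,T} ∩ CDU={T} → {T} (+0)
per-site changes: [3, 4, 1, 4, 4, 3]; total = 19

4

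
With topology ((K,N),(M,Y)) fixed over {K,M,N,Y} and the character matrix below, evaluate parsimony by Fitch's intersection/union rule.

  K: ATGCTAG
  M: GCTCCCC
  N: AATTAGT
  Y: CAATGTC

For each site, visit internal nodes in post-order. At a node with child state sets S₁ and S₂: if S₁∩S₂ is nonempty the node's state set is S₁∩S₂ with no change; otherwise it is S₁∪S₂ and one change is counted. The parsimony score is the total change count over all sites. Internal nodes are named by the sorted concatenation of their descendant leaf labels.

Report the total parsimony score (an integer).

16

KN@0: {A} ∩ {A} = {A} (intersection, +0)
MY@0: {G} ∪ {C} = {C,G} (union, +1)
KMNY@0: {A} ∪ {C,G} = {A,C,G} (union, +1)
KN@1: {T} ∪ {A} = {A,T} (union, +1)
MY@1: {C} ∪ {A} = {A,C} (union, +1)
KMNY@1: {A,T} ∩ {A,C} = {A} (intersection, +0)
KN@2: {G} ∪ {T} = {G,T} (union, +1)
MY@2: {T} ∪ {A} = {A,T} (union, +1)
KMNY@2: {G,T} ∩ {A,T} = {T} (intersection, +0)
KN@3: {C} ∪ {T} = {C,T} (union, +1)
MY@3: {C} ∪ {T} = {C,T} (union, +1)
KMNY@3: {C,T} ∩ {C,T} = {C,T} (intersection, +0)
KN@4: {T} ∪ {A} = {A,T} (union, +1)
MY@4: {C} ∪ {G} = {C,G} (union, +1)
KMNY@4: {A,T} ∪ {C,G} = {A,C,G,T} (union, +1)
KN@5: {A} ∪ {G} = {A,G} (union, +1)
MY@5: {C} ∪ {T} = {C,T} (union, +1)
KMNY@5: {A,G} ∪ {C,T} = {A,C,G,T} (union, +1)
KN@6: {G} ∪ {T} = {G,T} (union, +1)
MY@6: {C} ∩ {C} = {C} (intersection, +0)
KMNY@6: {G,T} ∪ {C} = {C,G,T} (union, +1)
per-site changes: [2, 2, 2, 2, 3, 3, 2]; total = 16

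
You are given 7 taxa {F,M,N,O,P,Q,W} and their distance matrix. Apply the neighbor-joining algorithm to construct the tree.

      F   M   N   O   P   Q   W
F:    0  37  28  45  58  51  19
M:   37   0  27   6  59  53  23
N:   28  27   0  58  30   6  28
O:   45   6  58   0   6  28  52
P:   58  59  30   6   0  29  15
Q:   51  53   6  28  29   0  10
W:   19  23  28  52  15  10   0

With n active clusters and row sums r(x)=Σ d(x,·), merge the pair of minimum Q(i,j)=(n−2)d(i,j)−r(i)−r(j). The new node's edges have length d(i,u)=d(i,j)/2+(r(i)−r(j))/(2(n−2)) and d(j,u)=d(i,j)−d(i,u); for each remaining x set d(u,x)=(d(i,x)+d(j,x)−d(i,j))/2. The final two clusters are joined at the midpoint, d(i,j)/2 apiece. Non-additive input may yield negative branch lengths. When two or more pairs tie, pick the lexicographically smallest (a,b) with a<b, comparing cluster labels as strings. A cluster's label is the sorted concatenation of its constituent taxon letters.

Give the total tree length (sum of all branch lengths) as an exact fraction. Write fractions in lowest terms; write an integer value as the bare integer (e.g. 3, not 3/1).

1329/16

iteration 1: select M,O (d=6, Q=-370); attach at lengths (4, 2); label the merged cluster MO
  updated: d(F,MO)=38, d(MO,N)=79/2, d(MO,P)=59/2, d(MO,Q)=75/2, d(MO,W)=69/2
iteration 2: select N,Q (d=6, Q=-241); attach at lengths (11/4, 13/4); label the merged cluster NQ
  updated: d(F,NQ)=73/2, d(MO,NQ)=71/2, d(NQ,P)=53/2, d(NQ,W)=16
iteration 3: select F,W (d=19, Q=-179); attach at lengths (62/3, -5/3); label the merged cluster FW
  updated: d(FW,MO)=107/4, d(FW,NQ)=67/4, d(FW,P)=27
iteration 4: select FW,NQ (d=67/4, Q=-463/4); attach at lengths (101/16, 167/16); label the merged cluster FNQW
  updated: d(FNQW,MO)=91/4, d(FNQW,P)=147/8
iteration 5: select FNQW,MO (d=91/4, Q=-565/8); attach at lengths (93/16, 271/16); label the merged cluster FMNOQW
  updated: d(FMNOQW,P)=201/16
iteration 6: select FMNOQW,P (d=201/16); attach at lengths (201/32, 201/32); label the merged cluster FMNOPQW
final tree: ((((F:62/3,W:-5/3):101/16,(N:11/4,Q:13/4):167/16):93/16,(M:4,O:2):271/16):201/32,P:201/32)
total length: 1329/16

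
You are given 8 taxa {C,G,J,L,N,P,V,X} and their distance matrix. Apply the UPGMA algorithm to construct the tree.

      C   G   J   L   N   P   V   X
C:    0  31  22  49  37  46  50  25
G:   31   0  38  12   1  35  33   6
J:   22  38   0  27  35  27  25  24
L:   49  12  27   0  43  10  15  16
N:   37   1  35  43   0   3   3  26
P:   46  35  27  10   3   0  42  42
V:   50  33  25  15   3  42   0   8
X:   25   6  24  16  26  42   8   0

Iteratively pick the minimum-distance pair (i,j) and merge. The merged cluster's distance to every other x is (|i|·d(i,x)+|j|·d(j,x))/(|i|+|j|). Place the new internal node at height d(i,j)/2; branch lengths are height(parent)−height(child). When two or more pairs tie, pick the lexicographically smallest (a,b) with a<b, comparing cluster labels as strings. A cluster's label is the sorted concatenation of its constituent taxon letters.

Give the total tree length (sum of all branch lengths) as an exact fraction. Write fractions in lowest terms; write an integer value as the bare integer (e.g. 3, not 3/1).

step 1: merge (G,N) at d=1; branch lengths G→1/2, N→1/2; new cluster GN
  updated: d(C,GN)=34, d(GN,J)=73/2, d(GN,L)=55/2, d(GN,P)=19, d(GN,V)=18, d(GN,X)=16
step 2: merge (V,X) at d=8; branch lengths V→4, X→4; new cluster VX
  updated: d(C,VX)=75/2, d(GN,VX)=17, d(J,VX)=49/2, d(L,VX)=31/2, d(P,VX)=42
step 3: merge (L,P) at d=10; branch lengths L→5, P→5; new cluster LP
  updated: d(C,LP)=95/2, d(GN,LP)=93/4, d(J,LP)=27, d(LP,VX)=115/4
step 4: merge (GN,VX) at d=17; branch lengths GN→8, VX→9/2; new cluster GNVX
  updated: d(C,GNVX)=143/4, d(GNVX,J)=61/2, d(GNVX,LP)=26
step 5: merge (C,J) at d=22; branch lengths C→11, J→11; new cluster CJ
  updated: d(CJ,GNVX)=265/8, d(CJ,LP)=149/4
step 6: merge (GNVX,LP) at d=26; branch lengths GNVX→9/2, LP→8; new cluster GLNPVX
  updated: d(CJ,GLNPVX)=69/2
step 7: merge (CJ,GLNPVX) at d=69/2; branch lengths CJ→25/4, GLNPVX→17/4; new cluster CGJLNPVX
final tree: ((C:11,J:11):25/4,(((G:1/2,N:1/2):8,(V:4,X:4):9/2):9/2,(L:5,P:5):8):17/4)
total length: 153/2

153/2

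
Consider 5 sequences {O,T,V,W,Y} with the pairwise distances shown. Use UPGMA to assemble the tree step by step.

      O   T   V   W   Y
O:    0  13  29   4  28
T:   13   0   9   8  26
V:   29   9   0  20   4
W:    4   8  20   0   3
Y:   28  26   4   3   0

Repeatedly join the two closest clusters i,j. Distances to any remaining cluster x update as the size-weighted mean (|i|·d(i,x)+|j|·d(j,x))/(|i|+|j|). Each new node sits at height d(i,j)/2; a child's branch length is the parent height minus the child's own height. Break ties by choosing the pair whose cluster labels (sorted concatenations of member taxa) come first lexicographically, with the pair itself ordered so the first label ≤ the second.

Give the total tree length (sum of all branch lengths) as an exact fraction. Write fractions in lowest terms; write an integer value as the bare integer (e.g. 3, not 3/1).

step 1: merge (W,Y) at d=3; branch lengths W→3/2, Y→3/2; new cluster WY
  updated: d(O,WY)=16, d(T,WY)=17, d(V,WY)=12
step 2: merge (T,V) at d=9; branch lengths T→9/2, V→9/2; new cluster TV
  updated: d(O,TV)=21, d(TV,WY)=29/2
step 3: merge (TV,WY) at d=29/2; branch lengths TV→11/4, WY→23/4; new cluster TVWY
  updated: d(O,TVWY)=37/2
step 4: merge (O,TVWY) at d=37/2; branch lengths O→37/4, TVWY→2; new cluster OTVWY
final tree: (O:37/4,((T:9/2,V:9/2):11/4,(W:3/2,Y:3/2):23/4):2)
total length: 127/4

127/4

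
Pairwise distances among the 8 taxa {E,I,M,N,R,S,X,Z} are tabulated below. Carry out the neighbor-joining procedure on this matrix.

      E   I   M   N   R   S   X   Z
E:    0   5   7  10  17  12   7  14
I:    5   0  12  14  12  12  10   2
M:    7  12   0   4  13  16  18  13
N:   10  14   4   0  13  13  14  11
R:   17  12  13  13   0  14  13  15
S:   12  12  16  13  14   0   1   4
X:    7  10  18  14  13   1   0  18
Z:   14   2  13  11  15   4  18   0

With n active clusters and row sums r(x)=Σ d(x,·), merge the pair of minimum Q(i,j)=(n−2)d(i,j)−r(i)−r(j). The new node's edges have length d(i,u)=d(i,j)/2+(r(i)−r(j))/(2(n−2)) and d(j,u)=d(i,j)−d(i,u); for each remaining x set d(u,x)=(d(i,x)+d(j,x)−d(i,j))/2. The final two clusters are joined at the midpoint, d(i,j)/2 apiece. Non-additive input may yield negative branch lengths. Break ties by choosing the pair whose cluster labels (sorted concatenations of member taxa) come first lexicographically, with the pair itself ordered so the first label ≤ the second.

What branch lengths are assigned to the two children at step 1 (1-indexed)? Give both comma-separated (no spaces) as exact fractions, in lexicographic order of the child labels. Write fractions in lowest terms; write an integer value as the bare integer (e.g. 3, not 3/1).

-1/4,5/4

1. join S+X (d=1, Q=-147) ⇒ SX; edges |S|=-1/4, |X|=5/4
  updated: d(E,SX)=9, d(I,SX)=21/2, d(M,SX)=33/2, d(N,SX)=13, d(R,SX)=13, d(SX,Z)=21/2
2. join I+Z (d=2, Q=-111) ⇒ IZ; edges |I|=0, |Z|=2
  updated: d(E,IZ)=17/2, d(IZ,M)=23/2, d(IZ,N)=23/2, d(IZ,R)=25/2, d(IZ,SX)=19/2
3. join M+N (d=4, Q=-175/2) ⇒ MN; edges |M|=33/16, |N|=31/16
  updated: d(E,MN)=13/2, d(IZ,MN)=19/2, d(MN,R)=11, d(MN,SX)=51/4
4. join E+MN (d=13/2, Q=-245/4) ⇒ EMN; edges |E|=83/24, |MN|=73/24
  updated: d(EMN,IZ)=23/4, d(EMN,R)=43/4, d(EMN,SX)=61/8
5. join EMN+IZ (d=23/4, Q=-323/8) ⇒ EIMNZ; edges |EMN|=63/32, |IZ|=121/32
  updated: d(EIMNZ,R)=35/4, d(EIMNZ,SX)=91/16
6. join EIMNZ+R (d=35/4, Q=-439/16) ⇒ EIMNRZ; edges |EIMNZ|=23/32, |R|=257/32
  updated: d(EIMNRZ,SX)=159/32
7. join EIMNRZ+SX (d=159/32) ⇒ EIMNRSXZ; edges |EIMNRZ|=159/64, |SX|=159/64
final tree: ((((E:83/24,(M:33/16,N:31/16):73/24):63/32,(I:0,Z:2):121/32):23/32,R:257/32):159/64,(S:-1/4,X:5/4):159/64)
total length: 1055/32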